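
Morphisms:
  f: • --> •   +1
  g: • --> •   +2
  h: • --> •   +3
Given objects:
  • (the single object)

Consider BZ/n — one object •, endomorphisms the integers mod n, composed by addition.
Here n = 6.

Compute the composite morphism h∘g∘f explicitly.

Answer: +0

Trace:
  0 +1≡1 +2≡3 +3≡0  (mod 6)
composite: +0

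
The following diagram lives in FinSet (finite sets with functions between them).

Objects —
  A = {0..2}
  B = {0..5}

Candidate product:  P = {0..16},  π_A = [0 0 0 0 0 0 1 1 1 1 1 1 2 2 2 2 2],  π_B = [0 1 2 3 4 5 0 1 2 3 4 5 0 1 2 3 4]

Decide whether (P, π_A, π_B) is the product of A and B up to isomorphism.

Answer: NOT A VALID PRODUCT — |P|=17 ≠ |A|·|B|=18

Derivation:
|A|·|B| = 3·6 = 18;  |P| = 17
  → cardinalities differ; no bijection possible.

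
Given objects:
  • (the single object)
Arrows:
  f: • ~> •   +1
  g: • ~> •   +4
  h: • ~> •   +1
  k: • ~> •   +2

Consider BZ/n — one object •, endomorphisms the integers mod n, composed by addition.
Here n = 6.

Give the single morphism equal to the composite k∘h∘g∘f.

Answer: +2

Work:
  0 +1≡1 +4≡5 +1≡0 +2≡2  (mod 6)
result: +2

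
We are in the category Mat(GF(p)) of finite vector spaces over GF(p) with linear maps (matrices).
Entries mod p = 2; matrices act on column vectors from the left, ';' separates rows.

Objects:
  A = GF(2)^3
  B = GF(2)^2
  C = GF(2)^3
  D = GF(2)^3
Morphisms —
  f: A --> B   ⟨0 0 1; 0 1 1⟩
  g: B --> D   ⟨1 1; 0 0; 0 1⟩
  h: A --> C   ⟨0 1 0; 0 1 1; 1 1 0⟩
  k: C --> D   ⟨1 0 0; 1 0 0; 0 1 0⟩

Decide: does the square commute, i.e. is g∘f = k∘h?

1) trace f;g:
  e0=[1,0,0] f-->[0,0] g-->[0,0,0]
  e1=[0,1,0] f-->[0,1] g-->[1,0,1]
  e2=[0,0,1] f-->[1,1] g-->[0,0,1]
  composite₁ = ⟨0 1 0; 0 0 0; 0 1 1⟩
2) trace h;k:
  e0=[1,0,0] h-->[0,0,1] k-->[0,0,0]
  e1=[0,1,0] h-->[1,1,1] k-->[1,1,1]
  e2=[0,0,1] h-->[0,1,0] k-->[0,0,1]
  composite₂ = ⟨0 1 0; 0 1 0; 0 1 1⟩
Equal? distinct morphisms ✗

Answer: DOES NOT COMMUTE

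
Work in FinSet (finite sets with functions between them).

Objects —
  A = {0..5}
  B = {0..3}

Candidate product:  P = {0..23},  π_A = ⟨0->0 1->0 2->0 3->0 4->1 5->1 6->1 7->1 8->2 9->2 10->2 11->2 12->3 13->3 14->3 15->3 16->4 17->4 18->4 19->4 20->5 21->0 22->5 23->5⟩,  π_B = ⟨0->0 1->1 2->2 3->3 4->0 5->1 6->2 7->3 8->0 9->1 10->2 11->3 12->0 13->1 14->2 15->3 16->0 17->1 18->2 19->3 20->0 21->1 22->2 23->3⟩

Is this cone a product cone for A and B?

Answer: NOT A VALID PRODUCT — duplicate pair at indices 1,21

Derivation:
|A|·|B| = 6·4 = 24;  |P| = 24
Check the pairing map k ↦ (π_A(k), π_B(k)):
  0 -> (0,0)
  1 -> (0,1)
  2 -> (0,2)
  3 -> (0,3)
  4 -> (1,0)
  5 -> (1,1)
  6 -> (1,2)
  7 -> (1,3)
  8 -> (2,0)
  9 -> (2,1)
  10 -> (2,2)
  11 -> (2,3)
  12 -> (3,0)
  13 -> (3,1)
  14 -> (3,2)
  15 -> (3,3)
  16 -> (4,0)
  17 -> (4,1)
  18 -> (4,2)
  19 -> (4,3)
  20 -> (5,0)
  21 -> (0,1)  ✗ repeats pair of k=1
  22 -> (5,2)
  23 -> (5,3)
distinct pairs in image: 23 / 24 needed
  → (0,1) hit at k=1 and k=21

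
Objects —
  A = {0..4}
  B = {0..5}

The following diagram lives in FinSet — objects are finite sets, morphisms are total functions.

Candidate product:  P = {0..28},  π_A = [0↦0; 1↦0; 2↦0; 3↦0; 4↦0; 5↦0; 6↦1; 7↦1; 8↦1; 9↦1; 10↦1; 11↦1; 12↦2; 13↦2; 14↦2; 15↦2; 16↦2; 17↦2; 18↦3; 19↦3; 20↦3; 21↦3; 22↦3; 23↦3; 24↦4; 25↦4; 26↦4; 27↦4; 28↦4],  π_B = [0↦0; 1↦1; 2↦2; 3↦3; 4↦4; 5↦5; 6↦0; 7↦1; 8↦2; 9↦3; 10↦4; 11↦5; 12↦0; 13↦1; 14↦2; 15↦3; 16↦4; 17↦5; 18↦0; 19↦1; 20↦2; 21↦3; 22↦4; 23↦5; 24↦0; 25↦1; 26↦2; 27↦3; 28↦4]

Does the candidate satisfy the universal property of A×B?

|A|·|B| = 5·6 = 30;  |P| = 29
  → cardinalities differ; no bijection possible.

Answer: NOT A VALID PRODUCT — |P|=29 ≠ |A|·|B|=30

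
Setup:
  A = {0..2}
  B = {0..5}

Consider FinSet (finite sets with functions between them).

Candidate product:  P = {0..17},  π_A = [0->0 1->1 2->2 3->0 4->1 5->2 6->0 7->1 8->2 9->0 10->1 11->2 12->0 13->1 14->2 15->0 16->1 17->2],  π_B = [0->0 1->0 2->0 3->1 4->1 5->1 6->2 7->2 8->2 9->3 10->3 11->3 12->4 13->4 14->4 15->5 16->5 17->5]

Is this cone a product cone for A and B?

Answer: VALID PRODUCT

Trace:
|A|·|B| = 3·6 = 18;  |P| = 18
Check the pairing map k ↦ (π_A(k), π_B(k)):
  0 -> (0,0)
  1 -> (1,0)
  2 -> (2,0)
  3 -> (0,1)
  4 -> (1,1)
  5 -> (2,1)
  6 -> (0,2)
  7 -> (1,2)
  8 -> (2,2)
  9 -> (0,3)
  10 -> (1,3)
  11 -> (2,3)
  12 -> (0,4)
  13 -> (1,4)
  14 -> (2,4)
  15 -> (0,5)
  16 -> (1,5)
  17 -> (2,5)
distinct pairs in image: 18 / 18 needed
  → bijection onto A×B; projections well-typed.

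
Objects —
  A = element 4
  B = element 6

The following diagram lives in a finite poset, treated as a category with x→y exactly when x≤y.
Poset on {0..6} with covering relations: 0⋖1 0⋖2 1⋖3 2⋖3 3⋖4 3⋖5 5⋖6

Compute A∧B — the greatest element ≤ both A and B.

Common predecessors of 4,6: {0,1,2,3}
  0 <= 3
  1 <= 3
  2 <= 3
  3 <= 3
glb = 3

Answer: A∧B = 3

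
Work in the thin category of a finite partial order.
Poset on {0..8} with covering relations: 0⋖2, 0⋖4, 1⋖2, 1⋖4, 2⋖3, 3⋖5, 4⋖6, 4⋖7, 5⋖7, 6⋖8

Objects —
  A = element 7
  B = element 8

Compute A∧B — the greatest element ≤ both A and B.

Answer: A∧B = 4

Derivation:
Lower bounds of A=7 and B=8: {0,1,4}
  0 <= 4
  1 <= 4
  4 <= 4
glb = 4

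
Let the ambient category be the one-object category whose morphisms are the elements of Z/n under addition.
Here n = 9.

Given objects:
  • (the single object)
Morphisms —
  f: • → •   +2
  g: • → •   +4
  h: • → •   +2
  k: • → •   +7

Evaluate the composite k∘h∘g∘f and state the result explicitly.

Answer: +6

Trace:
  0 +2≡2 +4≡6 +2≡8 +7≡6  (mod 9)
result: +6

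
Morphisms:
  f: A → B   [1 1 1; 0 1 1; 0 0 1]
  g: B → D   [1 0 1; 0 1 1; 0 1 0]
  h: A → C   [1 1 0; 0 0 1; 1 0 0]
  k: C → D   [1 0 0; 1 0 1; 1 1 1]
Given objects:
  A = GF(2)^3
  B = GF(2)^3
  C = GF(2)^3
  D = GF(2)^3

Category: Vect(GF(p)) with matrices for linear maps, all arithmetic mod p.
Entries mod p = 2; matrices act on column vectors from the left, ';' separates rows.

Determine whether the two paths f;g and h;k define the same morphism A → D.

Path 1 = f;g:
  e0=[1,0,0] f→[1,0,0] g→[1,0,0]
  e1=[0,1,0] f→[1,1,0] g→[1,1,1]
  e2=[0,0,1] f→[1,1,1] g→[0,0,1]
  result₁ = [1 1 0; 0 1 0; 0 1 1]
Path 2 = h;k:
  e0=[1,0,0] h→[1,0,1] k→[1,0,0]
  e1=[0,1,0] h→[1,0,0] k→[1,1,1]
  e2=[0,0,1] h→[0,1,0] k→[0,0,1]
  result₂ = [1 1 0; 0 1 0; 0 1 1]
Equal? YES — commutes

Answer: COMMUTES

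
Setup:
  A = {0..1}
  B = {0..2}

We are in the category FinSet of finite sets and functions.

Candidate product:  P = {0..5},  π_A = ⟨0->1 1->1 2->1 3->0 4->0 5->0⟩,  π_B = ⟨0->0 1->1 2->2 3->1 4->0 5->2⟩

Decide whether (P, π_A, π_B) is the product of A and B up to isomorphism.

|A|·|B| = 2·3 = 6;  |P| = 6
Check the pairing map k ↦ (π_A(k), π_B(k)):
  0 -> (1,0)
  1 -> (1,1)
  2 -> (1,2)
  3 -> (0,1)
  4 -> (0,0)
  5 -> (0,2)
distinct pairs in image: 6 / 6 needed
  → bijection onto A×B; projections well-typed.

Answer: VALID PRODUCT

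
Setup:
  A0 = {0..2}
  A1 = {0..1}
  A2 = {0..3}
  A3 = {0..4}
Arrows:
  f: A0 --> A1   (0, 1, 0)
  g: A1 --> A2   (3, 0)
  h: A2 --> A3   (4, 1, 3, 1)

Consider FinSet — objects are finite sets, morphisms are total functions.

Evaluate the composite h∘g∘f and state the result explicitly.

  0 f-->0 g-->3 h-->1
  1 f-->1 g-->0 h-->4
  2 f-->0 g-->3 h-->1
composite: (1, 4, 1)

Answer: (1, 4, 1)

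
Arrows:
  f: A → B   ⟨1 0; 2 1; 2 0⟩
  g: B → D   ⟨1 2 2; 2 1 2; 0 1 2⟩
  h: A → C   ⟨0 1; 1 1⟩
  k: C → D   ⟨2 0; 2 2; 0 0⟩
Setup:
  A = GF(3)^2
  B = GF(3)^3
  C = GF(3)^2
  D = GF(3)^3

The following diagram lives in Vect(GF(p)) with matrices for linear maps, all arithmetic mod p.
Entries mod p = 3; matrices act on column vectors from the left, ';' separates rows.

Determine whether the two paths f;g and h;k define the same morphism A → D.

Answer: DOES NOT COMMUTE

Trace:
1) trace f;g:
  e0=(1,0) f→(1,2,2) g→(0,2,0)
  e1=(0,1) f→(0,1,0) g→(2,1,1)
  composite₁ = ⟨0 2; 2 1; 0 1⟩
2) trace h;k:
  e0=(1,0) h→(0,1) k→(0,2,0)
  e1=(0,1) h→(1,1) k→(2,1,0)
  composite₂ = ⟨0 2; 2 1; 0 0⟩
Equal? differ; not commutative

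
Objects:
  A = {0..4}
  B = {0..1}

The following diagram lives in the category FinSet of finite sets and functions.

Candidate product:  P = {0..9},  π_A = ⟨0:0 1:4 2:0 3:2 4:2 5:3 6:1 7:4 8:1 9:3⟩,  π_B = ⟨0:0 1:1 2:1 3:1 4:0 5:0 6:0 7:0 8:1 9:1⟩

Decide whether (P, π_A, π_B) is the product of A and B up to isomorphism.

|A|·|B| = 5·2 = 10;  |P| = 10
Check the pairing map k ↦ (π_A(k), π_B(k)):
  0 : (0,0)
  1 : (4,1)
  2 : (0,1)
  3 : (2,1)
  4 : (2,0)
  5 : (3,0)
  6 : (1,0)
  7 : (4,0)
  8 : (1,1)
  9 : (3,1)
distinct pairs in image: 10 / 10 needed
  → bijection onto A×B; projections well-typed.

Answer: VALID PRODUCT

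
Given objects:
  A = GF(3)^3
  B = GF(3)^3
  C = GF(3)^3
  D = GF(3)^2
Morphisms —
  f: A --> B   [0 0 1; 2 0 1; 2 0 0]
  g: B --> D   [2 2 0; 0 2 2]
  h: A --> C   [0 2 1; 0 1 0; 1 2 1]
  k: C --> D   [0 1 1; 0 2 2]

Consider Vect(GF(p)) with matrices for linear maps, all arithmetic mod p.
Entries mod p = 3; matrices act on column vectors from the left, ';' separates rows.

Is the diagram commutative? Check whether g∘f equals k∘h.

Answer: COMMUTES

Trace:
1) trace f;g:
  e0=[1,0,0] f-->[0,2,2] g-->[1,2]
  e1=[0,1,0] f-->[0,0,0] g-->[0,0]
  e2=[0,0,1] f-->[1,1,0] g-->[1,2]
  composite₁ = [1 0 1; 2 0 2]
2) trace h;k:
  e0=[1,0,0] h-->[0,0,1] k-->[1,2]
  e1=[0,1,0] h-->[2,1,2] k-->[0,0]
  e2=[0,0,1] h-->[1,0,1] k-->[1,2]
  composite₂ = [1 0 1; 2 0 2]
Equal? equal; square commutes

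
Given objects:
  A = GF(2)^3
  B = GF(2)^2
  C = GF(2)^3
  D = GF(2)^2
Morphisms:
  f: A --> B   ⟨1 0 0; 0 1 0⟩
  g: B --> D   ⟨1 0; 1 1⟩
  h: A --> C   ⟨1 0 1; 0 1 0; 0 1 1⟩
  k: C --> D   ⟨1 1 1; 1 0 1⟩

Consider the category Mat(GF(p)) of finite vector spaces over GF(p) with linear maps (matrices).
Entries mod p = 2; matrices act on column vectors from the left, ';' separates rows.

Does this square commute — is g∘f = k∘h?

Along f;g (path 1):
  e0=[1,0,0] f-->[1,0] g-->[1,1]
  e1=[0,1,0] f-->[0,1] g-->[0,1]
  e2=[0,0,1] f-->[0,0] g-->[0,0]
  ⟦path⟧₁ = ⟨1 0 0; 1 1 0⟩
Along h;k (path 2):
  e0=[1,0,0] h-->[1,0,0] k-->[1,1]
  e1=[0,1,0] h-->[0,1,1] k-->[0,1]
  e2=[0,0,1] h-->[1,0,1] k-->[0,0]
  ⟦path⟧₂ = ⟨1 0 0; 1 1 0⟩
Equal? same morphism ✓

Answer: COMMUTES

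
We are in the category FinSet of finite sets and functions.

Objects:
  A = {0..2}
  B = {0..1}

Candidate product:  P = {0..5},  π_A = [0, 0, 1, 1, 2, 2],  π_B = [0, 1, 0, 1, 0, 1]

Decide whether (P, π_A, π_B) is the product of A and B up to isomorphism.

|A|·|B| = 3·2 = 6;  |P| = 6
Check the pairing map k ↦ (π_A(k), π_B(k)):
  0 -> (0,0)
  1 -> (0,1)
  2 -> (1,0)
  3 -> (1,1)
  4 -> (2,0)
  5 -> (2,1)
distinct pairs in image: 6 / 6 needed
  → bijection onto A×B; projections well-typed.

Answer: VALID PRODUCT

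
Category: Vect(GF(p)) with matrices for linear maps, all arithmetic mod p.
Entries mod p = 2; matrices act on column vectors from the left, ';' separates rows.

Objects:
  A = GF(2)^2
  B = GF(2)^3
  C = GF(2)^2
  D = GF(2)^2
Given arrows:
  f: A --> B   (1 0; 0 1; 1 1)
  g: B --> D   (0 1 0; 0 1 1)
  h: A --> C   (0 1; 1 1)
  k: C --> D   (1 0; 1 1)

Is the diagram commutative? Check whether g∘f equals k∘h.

Answer: COMMUTES

Trace:
Path 1 = f;g:
  e0=[1,0] f-->[1,0,1] g-->[0,1]
  e1=[0,1] f-->[0,1,1] g-->[1,0]
  ⟦path⟧₁ = (0 1; 1 0)
Path 2 = h;k:
  e0=[1,0] h-->[0,1] k-->[0,1]
  e1=[0,1] h-->[1,1] k-->[1,0]
  ⟦path⟧₂ = (0 1; 1 0)
Equal? same morphism ✓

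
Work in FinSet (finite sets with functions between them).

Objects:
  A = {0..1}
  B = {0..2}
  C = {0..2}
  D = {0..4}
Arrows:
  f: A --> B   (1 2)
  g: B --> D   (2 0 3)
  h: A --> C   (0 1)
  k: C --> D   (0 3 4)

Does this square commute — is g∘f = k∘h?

Answer: COMMUTES

Work:
1) trace f;g:
  0 f-->1 g-->0
  1 f-->2 g-->3
  composite₁ = (0 3)
2) trace h;k:
  0 h-->0 k-->0
  1 h-->1 k-->3
  composite₂ = (0 3)
Equal? same morphism ✓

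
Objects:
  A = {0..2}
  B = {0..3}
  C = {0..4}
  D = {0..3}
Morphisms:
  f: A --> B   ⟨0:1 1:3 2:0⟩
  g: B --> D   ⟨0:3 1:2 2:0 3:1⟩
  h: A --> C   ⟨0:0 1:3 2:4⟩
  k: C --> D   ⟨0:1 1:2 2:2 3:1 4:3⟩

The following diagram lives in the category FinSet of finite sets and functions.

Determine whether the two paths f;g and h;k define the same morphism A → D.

Answer: DOES NOT COMMUTE

Derivation:
1) trace f;g:
  0 f-->1 g-->2
  1 f-->3 g-->1
  2 f-->0 g-->3
  composite₁ = ⟨0:2 1:1 2:3⟩
2) trace h;k:
  0 h-->0 k-->1
  1 h-->3 k-->1
  2 h-->4 k-->3
  composite₂ = ⟨0:1 1:1 2:3⟩
Equal? distinct morphisms ✗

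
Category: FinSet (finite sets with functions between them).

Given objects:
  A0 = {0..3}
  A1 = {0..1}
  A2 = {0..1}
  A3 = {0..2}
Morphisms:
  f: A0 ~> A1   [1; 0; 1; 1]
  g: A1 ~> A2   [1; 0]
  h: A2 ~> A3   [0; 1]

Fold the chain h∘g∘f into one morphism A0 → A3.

Answer: [0; 1; 0; 0]

Work:
  0 f~>1 g~>0 h~>0
  1 f~>0 g~>1 h~>1
  2 f~>1 g~>0 h~>0
  3 f~>1 g~>0 h~>0
result: [0; 1; 0; 0]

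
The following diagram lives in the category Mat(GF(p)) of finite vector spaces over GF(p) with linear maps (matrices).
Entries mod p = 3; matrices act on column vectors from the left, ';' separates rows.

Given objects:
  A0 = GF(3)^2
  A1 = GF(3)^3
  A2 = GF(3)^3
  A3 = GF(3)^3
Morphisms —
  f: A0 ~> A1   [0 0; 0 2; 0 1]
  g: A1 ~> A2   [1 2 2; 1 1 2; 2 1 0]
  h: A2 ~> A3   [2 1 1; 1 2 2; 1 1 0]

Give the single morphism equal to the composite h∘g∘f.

  e0=[1,0] f~>[0,0,0] g~>[0,0,0] h~>[0,0,0]
  e1=[0,1] f~>[0,2,1] g~>[0,1,2] h~>[0,0,1]
composite: [0 0; 0 0; 0 1]

Answer: [0 0; 0 0; 0 1]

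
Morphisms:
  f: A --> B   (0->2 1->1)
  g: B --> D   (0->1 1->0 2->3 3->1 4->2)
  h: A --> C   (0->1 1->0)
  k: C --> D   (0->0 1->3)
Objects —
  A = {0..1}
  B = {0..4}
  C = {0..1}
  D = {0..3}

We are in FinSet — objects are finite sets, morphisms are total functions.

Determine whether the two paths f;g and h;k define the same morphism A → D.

Answer: COMMUTES

Derivation:
1) trace f;g:
  0 f-->2 g-->3
  1 f-->1 g-->0
  ⟦path⟧₁ = (0->3 1->0)
2) trace h;k:
  0 h-->1 k-->3
  1 h-->0 k-->0
  ⟦path⟧₂ = (0->3 1->0)
Equal? YES — commutes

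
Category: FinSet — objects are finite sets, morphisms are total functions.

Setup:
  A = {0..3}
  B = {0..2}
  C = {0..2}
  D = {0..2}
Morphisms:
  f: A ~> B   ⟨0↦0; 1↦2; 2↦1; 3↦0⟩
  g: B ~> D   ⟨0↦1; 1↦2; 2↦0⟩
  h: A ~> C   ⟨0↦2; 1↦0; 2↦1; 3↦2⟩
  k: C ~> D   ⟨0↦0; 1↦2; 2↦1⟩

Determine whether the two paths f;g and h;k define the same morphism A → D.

1) trace f;g:
  0 f~>0 g~>1
  1 f~>2 g~>0
  2 f~>1 g~>2
  3 f~>0 g~>1
  ⟦path⟧₁ = ⟨0↦1; 1↦0; 2↦2; 3↦1⟩
2) trace h;k:
  0 h~>2 k~>1
  1 h~>0 k~>0
  2 h~>1 k~>2
  3 h~>2 k~>1
  ⟦path⟧₂ = ⟨0↦1; 1↦0; 2↦2; 3↦1⟩
Equal? YES — commutes

Answer: COMMUTES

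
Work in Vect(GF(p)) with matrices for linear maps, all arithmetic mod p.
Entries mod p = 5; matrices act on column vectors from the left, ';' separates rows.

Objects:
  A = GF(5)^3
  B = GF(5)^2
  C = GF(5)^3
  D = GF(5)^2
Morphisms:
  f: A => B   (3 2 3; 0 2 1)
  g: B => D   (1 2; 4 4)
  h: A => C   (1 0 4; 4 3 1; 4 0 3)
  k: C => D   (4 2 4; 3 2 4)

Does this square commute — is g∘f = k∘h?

1) trace f;g:
  e0=[1,0,0] f=>[3,0] g=>[3,2]
  e1=[0,1,0] f=>[2,2] g=>[1,1]
  e2=[0,0,1] f=>[3,1] g=>[0,1]
  ⟦path⟧₁ = (3 1 0; 2 1 1)
2) trace h;k:
  e0=[1,0,0] h=>[1,4,4] k=>[3,2]
  e1=[0,1,0] h=>[0,3,0] k=>[1,1]
  e2=[0,0,1] h=>[4,1,3] k=>[0,1]
  ⟦path⟧₂ = (3 1 0; 2 1 1)
Equal? same morphism ✓

Answer: COMMUTES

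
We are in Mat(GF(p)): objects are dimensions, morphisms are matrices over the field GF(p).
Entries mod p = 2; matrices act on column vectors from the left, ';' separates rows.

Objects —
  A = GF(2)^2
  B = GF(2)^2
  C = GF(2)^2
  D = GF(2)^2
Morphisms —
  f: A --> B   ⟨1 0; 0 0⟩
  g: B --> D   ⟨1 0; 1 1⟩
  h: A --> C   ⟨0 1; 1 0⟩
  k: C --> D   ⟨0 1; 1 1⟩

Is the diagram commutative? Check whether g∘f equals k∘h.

Answer: DOES NOT COMMUTE

Derivation:
Path 1 = f;g:
  e0=(1,0) f-->(1,0) g-->(1,1)
  e1=(0,1) f-->(0,0) g-->(0,0)
  composite₁ = ⟨1 0; 1 0⟩
Path 2 = h;k:
  e0=(1,0) h-->(0,1) k-->(1,1)
  e1=(0,1) h-->(1,0) k-->(0,1)
  composite₂ = ⟨1 0; 1 1⟩
Equal? NO — does not commute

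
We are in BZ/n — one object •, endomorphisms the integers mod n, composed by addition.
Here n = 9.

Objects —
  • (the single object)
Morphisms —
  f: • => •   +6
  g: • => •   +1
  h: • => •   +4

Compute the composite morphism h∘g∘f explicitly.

Answer: +2

Derivation:
  0 +6≡6 +1≡7 +4≡2  (mod 9)
result: +2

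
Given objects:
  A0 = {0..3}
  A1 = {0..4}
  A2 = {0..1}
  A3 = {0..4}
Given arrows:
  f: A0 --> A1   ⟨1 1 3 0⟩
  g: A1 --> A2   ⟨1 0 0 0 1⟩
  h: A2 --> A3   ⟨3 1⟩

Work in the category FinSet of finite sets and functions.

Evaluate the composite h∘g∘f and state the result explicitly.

  0 f-->1 g-->0 h-->3
  1 f-->1 g-->0 h-->3
  2 f-->3 g-->0 h-->3
  3 f-->0 g-->1 h-->1
⟦path⟧: ⟨3 3 3 1⟩

Answer: ⟨3 3 3 1⟩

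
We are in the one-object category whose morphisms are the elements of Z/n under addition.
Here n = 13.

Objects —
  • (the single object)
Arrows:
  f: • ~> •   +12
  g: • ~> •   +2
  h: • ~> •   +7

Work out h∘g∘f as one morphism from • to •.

Answer: +8

Work:
  0 +12≡12 +2≡1 +7≡8  (mod 13)
⟦path⟧: +8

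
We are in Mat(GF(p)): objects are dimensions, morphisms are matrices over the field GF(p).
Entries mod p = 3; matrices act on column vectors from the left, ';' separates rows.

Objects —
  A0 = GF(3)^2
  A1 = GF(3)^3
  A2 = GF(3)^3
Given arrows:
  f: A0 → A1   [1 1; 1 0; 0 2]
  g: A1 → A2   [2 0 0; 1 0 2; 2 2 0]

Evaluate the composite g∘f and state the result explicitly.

  e0=⟨1,0⟩ f→⟨1,1,0⟩ g→⟨2,1,1⟩
  e1=⟨0,1⟩ f→⟨1,0,2⟩ g→⟨2,2,2⟩
⟦path⟧: [2 2; 1 2; 1 2]

Answer: [2 2; 1 2; 1 2]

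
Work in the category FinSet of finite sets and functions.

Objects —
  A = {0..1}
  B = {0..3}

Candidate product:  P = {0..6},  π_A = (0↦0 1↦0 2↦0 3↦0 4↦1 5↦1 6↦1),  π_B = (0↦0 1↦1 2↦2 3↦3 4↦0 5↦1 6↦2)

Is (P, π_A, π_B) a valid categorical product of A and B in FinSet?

|A|·|B| = 2·4 = 8;  |P| = 7
  → cardinalities differ; no bijection possible.

Answer: NOT A VALID PRODUCT — |P|=7 ≠ |A|·|B|=8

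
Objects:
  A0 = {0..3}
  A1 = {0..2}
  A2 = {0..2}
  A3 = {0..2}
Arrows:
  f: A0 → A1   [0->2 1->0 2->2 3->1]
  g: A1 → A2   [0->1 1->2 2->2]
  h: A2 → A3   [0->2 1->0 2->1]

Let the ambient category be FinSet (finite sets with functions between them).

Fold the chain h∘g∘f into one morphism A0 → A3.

Answer: [0->1 1->0 2->1 3->1]

Trace:
  0 f→2 g→2 h→1
  1 f→0 g→1 h→0
  2 f→2 g→2 h→1
  3 f→1 g→2 h→1
composite: [0->1 1->0 2->1 3->1]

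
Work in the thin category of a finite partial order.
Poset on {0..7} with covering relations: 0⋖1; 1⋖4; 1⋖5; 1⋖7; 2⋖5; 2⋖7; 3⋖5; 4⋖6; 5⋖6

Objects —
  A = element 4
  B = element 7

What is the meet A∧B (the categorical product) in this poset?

Common predecessors of 4,7: {0,1}
  0 ⊑ 1
  1 ⊑ 1
glb = 1

Answer: A∧B = 1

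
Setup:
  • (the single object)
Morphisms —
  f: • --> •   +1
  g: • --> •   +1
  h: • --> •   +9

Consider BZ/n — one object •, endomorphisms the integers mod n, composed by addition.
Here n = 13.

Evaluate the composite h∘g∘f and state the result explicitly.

Answer: +11

Derivation:
  0 +1≡1 +1≡2 +9≡11  (mod 13)
result: +11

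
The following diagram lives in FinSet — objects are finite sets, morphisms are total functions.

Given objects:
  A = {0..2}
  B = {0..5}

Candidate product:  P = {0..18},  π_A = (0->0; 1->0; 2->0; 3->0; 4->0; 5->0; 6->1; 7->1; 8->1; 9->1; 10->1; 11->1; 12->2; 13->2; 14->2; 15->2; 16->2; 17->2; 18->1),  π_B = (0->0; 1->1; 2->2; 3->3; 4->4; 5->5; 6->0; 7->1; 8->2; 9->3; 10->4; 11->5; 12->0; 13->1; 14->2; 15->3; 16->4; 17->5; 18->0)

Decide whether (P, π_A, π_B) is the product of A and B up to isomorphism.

|A|·|B| = 3·6 = 18;  |P| = 19
  → cardinalities differ; no bijection possible.

Answer: NOT A VALID PRODUCT — |P|=19 ≠ |A|·|B|=18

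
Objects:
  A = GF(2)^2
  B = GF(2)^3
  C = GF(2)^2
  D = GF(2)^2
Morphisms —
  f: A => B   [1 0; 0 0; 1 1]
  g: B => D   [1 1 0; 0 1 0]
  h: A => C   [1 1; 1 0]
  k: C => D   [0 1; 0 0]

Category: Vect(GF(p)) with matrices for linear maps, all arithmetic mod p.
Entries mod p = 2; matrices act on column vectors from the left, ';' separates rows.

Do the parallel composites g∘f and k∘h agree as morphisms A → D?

1) trace f;g:
  e0=(1,0) f=>(1,0,1) g=>(1,0)
  e1=(0,1) f=>(0,0,1) g=>(0,0)
  composite₁ = [1 0; 0 0]
2) trace h;k:
  e0=(1,0) h=>(1,1) k=>(1,0)
  e1=(0,1) h=>(1,0) k=>(0,0)
  composite₂ = [1 0; 0 0]
Equal? YES — commutes

Answer: COMMUTES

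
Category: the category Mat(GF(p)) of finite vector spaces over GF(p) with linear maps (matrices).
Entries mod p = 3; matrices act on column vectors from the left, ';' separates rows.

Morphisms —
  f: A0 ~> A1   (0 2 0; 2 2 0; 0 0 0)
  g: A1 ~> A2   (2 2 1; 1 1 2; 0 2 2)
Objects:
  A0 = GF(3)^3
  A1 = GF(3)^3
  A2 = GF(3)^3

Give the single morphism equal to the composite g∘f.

  e0=[1,0,0] f~>[0,2,0] g~>[1,2,1]
  e1=[0,1,0] f~>[2,2,0] g~>[2,1,1]
  e2=[0,0,1] f~>[0,0,0] g~>[0,0,0]
⟦path⟧: (1 2 0; 2 1 0; 1 1 0)

Answer: (1 2 0; 2 1 0; 1 1 0)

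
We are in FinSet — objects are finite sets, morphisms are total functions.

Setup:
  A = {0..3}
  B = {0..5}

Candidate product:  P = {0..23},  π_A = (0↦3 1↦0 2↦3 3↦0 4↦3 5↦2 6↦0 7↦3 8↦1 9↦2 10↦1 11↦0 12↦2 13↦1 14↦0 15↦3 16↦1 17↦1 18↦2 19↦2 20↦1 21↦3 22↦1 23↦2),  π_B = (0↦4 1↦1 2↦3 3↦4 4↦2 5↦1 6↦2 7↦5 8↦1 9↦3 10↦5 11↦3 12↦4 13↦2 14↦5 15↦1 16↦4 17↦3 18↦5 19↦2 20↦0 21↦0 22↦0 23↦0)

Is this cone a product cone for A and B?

|A|·|B| = 4·6 = 24;  |P| = 24
Check the pairing map k ↦ (π_A(k), π_B(k)):
  0 ↦ (3,4)
  1 ↦ (0,1)
  2 ↦ (3,3)
  3 ↦ (0,4)
  4 ↦ (3,2)
  5 ↦ (2,1)
  6 ↦ (0,2)
  7 ↦ (3,5)
  8 ↦ (1,1)
  9 ↦ (2,3)
  10 ↦ (1,5)
  11 ↦ (0,3)
  12 ↦ (2,4)
  13 ↦ (1,2)
  14 ↦ (0,5)
  15 ↦ (3,1)
  16 ↦ (1,4)
  17 ↦ (1,3)
  18 ↦ (2,5)
  19 ↦ (2,2)
  20 ↦ (1,0)
  21 ↦ (3,0)
  22 ↦ (1,0)  ✗ repeats pair of k=20
  23 ↦ (2,0)
distinct pairs in image: 23 / 24 needed
  → (1,0) hit at k=20 and k=22

Answer: NOT A VALID PRODUCT — duplicate pair at indices 20,22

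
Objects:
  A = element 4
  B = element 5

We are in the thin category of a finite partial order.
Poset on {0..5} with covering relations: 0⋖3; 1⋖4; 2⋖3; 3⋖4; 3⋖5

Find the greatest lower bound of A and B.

Common predecessors of 4,5: {0,2,3}
  0 <= 3
  2 <= 3
  3 <= 3
glb = 3

Answer: A∧B = 3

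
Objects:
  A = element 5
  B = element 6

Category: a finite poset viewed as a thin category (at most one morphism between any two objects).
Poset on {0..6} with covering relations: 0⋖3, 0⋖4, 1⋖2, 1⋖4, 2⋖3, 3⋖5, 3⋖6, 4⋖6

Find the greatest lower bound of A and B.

Answer: A∧B = 3

Work:
Lower bounds of A=5 and B=6: {0,1,2,3}
  0 <= 3
  1 <= 3
  2 <= 3
  3 <= 3
glb = 3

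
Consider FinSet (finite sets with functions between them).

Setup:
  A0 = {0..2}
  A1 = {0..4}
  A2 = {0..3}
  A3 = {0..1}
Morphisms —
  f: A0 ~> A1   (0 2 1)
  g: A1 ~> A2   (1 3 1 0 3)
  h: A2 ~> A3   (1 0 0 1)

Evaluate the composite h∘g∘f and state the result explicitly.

  0 f~>0 g~>1 h~>0
  1 f~>2 g~>1 h~>0
  2 f~>1 g~>3 h~>1
⟦path⟧: (0 0 1)

Answer: (0 0 1)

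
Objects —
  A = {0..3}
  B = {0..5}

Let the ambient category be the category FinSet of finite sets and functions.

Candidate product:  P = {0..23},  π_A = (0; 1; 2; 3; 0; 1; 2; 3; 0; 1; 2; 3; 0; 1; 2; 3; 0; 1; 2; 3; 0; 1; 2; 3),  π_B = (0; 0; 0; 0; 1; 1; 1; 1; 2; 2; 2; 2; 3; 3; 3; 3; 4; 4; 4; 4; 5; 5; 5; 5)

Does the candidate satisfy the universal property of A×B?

Answer: VALID PRODUCT

Trace:
|A|·|B| = 4·6 = 24;  |P| = 24
Check the pairing map k ↦ (π_A(k), π_B(k)):
  0 ↦ (0,0)
  1 ↦ (1,0)
  2 ↦ (2,0)
  3 ↦ (3,0)
  4 ↦ (0,1)
  5 ↦ (1,1)
  6 ↦ (2,1)
  7 ↦ (3,1)
  8 ↦ (0,2)
  9 ↦ (1,2)
  10 ↦ (2,2)
  11 ↦ (3,2)
  12 ↦ (0,3)
  13 ↦ (1,3)
  14 ↦ (2,3)
  15 ↦ (3,3)
  16 ↦ (0,4)
  17 ↦ (1,4)
  18 ↦ (2,4)
  19 ↦ (3,4)
  20 ↦ (0,5)
  21 ↦ (1,5)
  22 ↦ (2,5)
  23 ↦ (3,5)
distinct pairs in image: 24 / 24 needed
  → bijection onto A×B; projections well-typed.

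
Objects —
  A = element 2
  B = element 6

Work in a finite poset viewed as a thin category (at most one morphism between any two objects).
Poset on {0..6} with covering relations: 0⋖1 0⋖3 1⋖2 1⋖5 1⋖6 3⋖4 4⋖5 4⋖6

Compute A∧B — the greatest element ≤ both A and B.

Answer: A∧B = 1

Work:
Lower bounds of A=2 and B=6: {0,1}
  0 <= 1
  1 <= 1
glb = 1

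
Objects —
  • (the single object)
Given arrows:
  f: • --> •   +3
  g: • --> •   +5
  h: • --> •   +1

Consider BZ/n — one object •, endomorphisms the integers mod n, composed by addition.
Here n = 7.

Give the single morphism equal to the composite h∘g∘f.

  0 +3≡3 +5≡1 +1≡2  (mod 7)
result: +2

Answer: +2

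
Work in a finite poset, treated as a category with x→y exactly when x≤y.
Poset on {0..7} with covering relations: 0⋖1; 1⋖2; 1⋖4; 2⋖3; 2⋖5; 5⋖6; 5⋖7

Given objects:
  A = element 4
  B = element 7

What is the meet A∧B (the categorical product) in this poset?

Common predecessors of 4,7: {0,1}
  0 ≤ 1
  1 ≤ 1
glb = 1

Answer: A∧B = 1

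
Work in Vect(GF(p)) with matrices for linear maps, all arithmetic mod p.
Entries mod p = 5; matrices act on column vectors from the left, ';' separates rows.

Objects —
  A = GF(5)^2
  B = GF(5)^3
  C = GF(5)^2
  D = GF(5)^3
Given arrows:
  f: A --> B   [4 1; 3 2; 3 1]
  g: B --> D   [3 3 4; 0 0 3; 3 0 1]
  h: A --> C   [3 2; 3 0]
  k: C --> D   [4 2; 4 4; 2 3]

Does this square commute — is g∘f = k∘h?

Answer: COMMUTES

Work:
1) trace f;g:
  e0=[1,0] f-->[4,3,3] g-->[3,4,0]
  e1=[0,1] f-->[1,2,1] g-->[3,3,4]
  composite₁ = [3 3; 4 3; 0 4]
2) trace h;k:
  e0=[1,0] h-->[3,3] k-->[3,4,0]
  e1=[0,1] h-->[2,0] k-->[3,3,4]
  composite₂ = [3 3; 4 3; 0 4]
Equal? YES — commutes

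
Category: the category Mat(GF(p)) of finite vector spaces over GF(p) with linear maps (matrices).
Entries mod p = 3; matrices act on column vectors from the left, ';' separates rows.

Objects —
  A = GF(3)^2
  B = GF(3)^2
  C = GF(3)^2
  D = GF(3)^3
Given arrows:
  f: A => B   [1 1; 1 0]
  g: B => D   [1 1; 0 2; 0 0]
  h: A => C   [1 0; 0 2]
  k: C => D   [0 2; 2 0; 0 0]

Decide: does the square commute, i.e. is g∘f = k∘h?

Answer: DOES NOT COMMUTE

Derivation:
1) trace f;g:
  e0=⟨1,0⟩ f=>⟨1,1⟩ g=>⟨2,2,0⟩
  e1=⟨0,1⟩ f=>⟨1,0⟩ g=>⟨1,0,0⟩
  composite₁ = [2 1; 2 0; 0 0]
2) trace h;k:
  e0=⟨1,0⟩ h=>⟨1,0⟩ k=>⟨0,2,0⟩
  e1=⟨0,1⟩ h=>⟨0,2⟩ k=>⟨1,0,0⟩
  composite₂ = [0 1; 2 0; 0 0]
Equal? NO — does not commute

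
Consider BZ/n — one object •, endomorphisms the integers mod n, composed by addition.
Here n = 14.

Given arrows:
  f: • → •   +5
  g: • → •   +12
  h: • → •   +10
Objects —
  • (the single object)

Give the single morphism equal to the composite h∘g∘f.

  0 +5≡5 +12≡3 +10≡13  (mod 14)
result: +13

Answer: +13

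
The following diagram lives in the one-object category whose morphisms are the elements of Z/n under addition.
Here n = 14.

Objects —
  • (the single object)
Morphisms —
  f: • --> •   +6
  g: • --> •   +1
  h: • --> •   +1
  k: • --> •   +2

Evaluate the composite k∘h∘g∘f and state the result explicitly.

Answer: +10

Derivation:
  0 +6≡6 +1≡7 +1≡8 +2≡10  (mod 14)
⟦path⟧: +10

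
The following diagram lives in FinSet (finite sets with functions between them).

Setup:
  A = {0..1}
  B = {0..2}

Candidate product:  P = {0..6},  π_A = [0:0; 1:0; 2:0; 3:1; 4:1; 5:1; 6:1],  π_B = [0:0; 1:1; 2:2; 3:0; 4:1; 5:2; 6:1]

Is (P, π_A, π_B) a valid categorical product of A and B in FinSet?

|A|·|B| = 2·3 = 6;  |P| = 7
  → cardinalities differ; no bijection possible.

Answer: NOT A VALID PRODUCT — |P|=7 ≠ |A|·|B|=6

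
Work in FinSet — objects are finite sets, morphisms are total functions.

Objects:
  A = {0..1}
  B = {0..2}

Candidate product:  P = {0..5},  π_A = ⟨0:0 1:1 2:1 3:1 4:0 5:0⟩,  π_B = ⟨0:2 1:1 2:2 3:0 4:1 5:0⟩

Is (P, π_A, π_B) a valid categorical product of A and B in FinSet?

|A|·|B| = 2·3 = 6;  |P| = 6
Check the pairing map k ↦ (π_A(k), π_B(k)):
  0 : (0,2)
  1 : (1,1)
  2 : (1,2)
  3 : (1,0)
  4 : (0,1)
  5 : (0,0)
distinct pairs in image: 6 / 6 needed
  → bijection onto A×B; projections well-typed.

Answer: VALID PRODUCT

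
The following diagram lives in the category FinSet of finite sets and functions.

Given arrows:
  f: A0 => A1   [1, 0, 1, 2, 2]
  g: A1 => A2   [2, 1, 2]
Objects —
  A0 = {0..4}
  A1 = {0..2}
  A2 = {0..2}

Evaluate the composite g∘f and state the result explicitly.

  0 f=>1 g=>1
  1 f=>0 g=>2
  2 f=>1 g=>1
  3 f=>2 g=>2
  4 f=>2 g=>2
composite: [1, 2, 1, 2, 2]

Answer: [1, 2, 1, 2, 2]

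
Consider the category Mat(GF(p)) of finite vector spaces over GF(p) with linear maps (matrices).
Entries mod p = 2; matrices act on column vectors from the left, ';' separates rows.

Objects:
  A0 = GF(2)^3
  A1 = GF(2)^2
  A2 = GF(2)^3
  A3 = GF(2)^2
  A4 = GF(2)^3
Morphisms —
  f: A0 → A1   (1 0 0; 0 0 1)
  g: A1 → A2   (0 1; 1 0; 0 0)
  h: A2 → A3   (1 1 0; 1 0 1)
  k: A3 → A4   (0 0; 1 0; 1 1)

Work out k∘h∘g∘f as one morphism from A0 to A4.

  e0=(1,0,0) f→(1,0) g→(0,1,0) h→(1,0) k→(0,1,1)
  e1=(0,1,0) f→(0,0) g→(0,0,0) h→(0,0) k→(0,0,0)
  e2=(0,0,1) f→(0,1) g→(1,0,0) h→(1,1) k→(0,1,0)
⟦path⟧: (0 0 0; 1 0 1; 1 0 0)

Answer: (0 0 0; 1 0 1; 1 0 0)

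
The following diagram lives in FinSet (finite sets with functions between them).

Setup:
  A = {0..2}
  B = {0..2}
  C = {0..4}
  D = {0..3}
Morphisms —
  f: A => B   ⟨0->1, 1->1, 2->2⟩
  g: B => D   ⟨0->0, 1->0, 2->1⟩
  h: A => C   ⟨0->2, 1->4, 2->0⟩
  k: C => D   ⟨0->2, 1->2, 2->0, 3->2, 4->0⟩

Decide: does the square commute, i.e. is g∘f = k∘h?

1) trace f;g:
  0 f=>1 g=>0
  1 f=>1 g=>0
  2 f=>2 g=>1
  result₁ = ⟨0->0, 1->0, 2->1⟩
2) trace h;k:
  0 h=>2 k=>0
  1 h=>4 k=>0
  2 h=>0 k=>2
  result₂ = ⟨0->0, 1->0, 2->2⟩
Equal? NO — does not commute

Answer: DOES NOT COMMUTE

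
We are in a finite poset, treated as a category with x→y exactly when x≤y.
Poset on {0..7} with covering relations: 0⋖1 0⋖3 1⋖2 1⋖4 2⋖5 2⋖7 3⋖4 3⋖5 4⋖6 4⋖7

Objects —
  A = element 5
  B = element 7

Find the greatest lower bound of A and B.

{x : x≤A ∧ x≤B} = {0,1,2,3}  (A=5, B=7)
  maximal lower bounds 2 and 3 are incomparable: neither 2≤3 nor 3≤2
→ no greatest lower bound exists

Answer: NO MEET EXISTS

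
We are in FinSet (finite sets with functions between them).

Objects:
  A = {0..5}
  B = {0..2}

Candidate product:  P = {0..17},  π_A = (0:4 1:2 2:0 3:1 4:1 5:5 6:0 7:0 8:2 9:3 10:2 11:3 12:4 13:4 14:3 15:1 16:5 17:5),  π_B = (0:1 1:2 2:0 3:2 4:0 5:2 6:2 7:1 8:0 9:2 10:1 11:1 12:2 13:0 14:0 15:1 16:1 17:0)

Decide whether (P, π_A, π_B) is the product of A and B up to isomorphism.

|A|·|B| = 6·3 = 18;  |P| = 18
Check the pairing map k ↦ (π_A(k), π_B(k)):
  0 : (4,1)
  1 : (2,2)
  2 : (0,0)
  3 : (1,2)
  4 : (1,0)
  5 : (5,2)
  6 : (0,2)
  7 : (0,1)
  8 : (2,0)
  9 : (3,2)
  10 : (2,1)
  11 : (3,1)
  12 : (4,2)
  13 : (4,0)
  14 : (3,0)
  15 : (1,1)
  16 : (5,1)
  17 : (5,0)
distinct pairs in image: 18 / 18 needed
  → bijection onto A×B; projections well-typed.

Answer: VALID PRODUCT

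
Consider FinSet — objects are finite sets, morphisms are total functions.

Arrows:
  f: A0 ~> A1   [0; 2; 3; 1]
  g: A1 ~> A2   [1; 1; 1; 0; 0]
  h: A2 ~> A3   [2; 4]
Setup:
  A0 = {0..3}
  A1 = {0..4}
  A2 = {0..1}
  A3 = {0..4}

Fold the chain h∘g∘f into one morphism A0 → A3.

Answer: [4; 4; 2; 4]

Trace:
  0 f~>0 g~>1 h~>4
  1 f~>2 g~>1 h~>4
  2 f~>3 g~>0 h~>2
  3 f~>1 g~>1 h~>4
composite: [4; 4; 2; 4]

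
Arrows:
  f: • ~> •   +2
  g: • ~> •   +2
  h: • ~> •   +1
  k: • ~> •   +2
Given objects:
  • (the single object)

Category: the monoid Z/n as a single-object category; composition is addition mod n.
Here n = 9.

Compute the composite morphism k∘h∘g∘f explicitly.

  0 +2≡2 +2≡4 +1≡5 +2≡7  (mod 9)
⟦path⟧: +7

Answer: +7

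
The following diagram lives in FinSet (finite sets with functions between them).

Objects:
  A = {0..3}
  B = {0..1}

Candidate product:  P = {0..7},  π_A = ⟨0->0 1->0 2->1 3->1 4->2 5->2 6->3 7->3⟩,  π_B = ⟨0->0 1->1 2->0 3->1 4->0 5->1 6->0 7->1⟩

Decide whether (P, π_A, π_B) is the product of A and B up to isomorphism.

|A|·|B| = 4·2 = 8;  |P| = 8
Check the pairing map k ↦ (π_A(k), π_B(k)):
  0 -> (0,0)
  1 -> (0,1)
  2 -> (1,0)
  3 -> (1,1)
  4 -> (2,0)
  5 -> (2,1)
  6 -> (3,0)
  7 -> (3,1)
distinct pairs in image: 8 / 8 needed
  → bijection onto A×B; projections well-typed.

Answer: VALID PRODUCT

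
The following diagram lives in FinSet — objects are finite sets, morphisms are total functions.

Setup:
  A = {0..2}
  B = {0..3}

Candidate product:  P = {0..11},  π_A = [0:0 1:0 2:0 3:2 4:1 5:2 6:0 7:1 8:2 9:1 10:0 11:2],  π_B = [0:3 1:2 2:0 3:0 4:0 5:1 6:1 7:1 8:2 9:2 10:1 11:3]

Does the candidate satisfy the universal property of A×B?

|A|·|B| = 3·4 = 12;  |P| = 12
Check the pairing map k ↦ (π_A(k), π_B(k)):
  0 : (0,3)
  1 : (0,2)
  2 : (0,0)
  3 : (2,0)
  4 : (1,0)
  5 : (2,1)
  6 : (0,1)
  7 : (1,1)
  8 : (2,2)
  9 : (1,2)
  10 : (0,1)  ✗ repeats pair of k=6
  11 : (2,3)
distinct pairs in image: 11 / 12 needed
  → (0,1) hit at k=6 and k=10

Answer: NOT A VALID PRODUCT — duplicate pair at indices 6,10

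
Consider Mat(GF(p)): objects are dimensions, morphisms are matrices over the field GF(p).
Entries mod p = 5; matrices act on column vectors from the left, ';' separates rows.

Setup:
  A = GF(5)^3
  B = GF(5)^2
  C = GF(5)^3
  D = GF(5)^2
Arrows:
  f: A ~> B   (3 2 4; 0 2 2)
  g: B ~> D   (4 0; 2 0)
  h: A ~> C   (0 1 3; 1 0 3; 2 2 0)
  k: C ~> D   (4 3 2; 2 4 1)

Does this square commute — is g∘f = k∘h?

Path 1 = f;g:
  e0=⟨1,0,0⟩ f~>⟨3,0⟩ g~>⟨2,1⟩
  e1=⟨0,1,0⟩ f~>⟨2,2⟩ g~>⟨3,4⟩
  e2=⟨0,0,1⟩ f~>⟨4,2⟩ g~>⟨1,3⟩
  composite₁ = (2 3 1; 1 4 3)
Path 2 = h;k:
  e0=⟨1,0,0⟩ h~>⟨0,1,2⟩ k~>⟨2,1⟩
  e1=⟨0,1,0⟩ h~>⟨1,0,2⟩ k~>⟨3,4⟩
  e2=⟨0,0,1⟩ h~>⟨3,3,0⟩ k~>⟨1,3⟩
  composite₂ = (2 3 1; 1 4 3)
Equal? same morphism ✓

Answer: COMMUTES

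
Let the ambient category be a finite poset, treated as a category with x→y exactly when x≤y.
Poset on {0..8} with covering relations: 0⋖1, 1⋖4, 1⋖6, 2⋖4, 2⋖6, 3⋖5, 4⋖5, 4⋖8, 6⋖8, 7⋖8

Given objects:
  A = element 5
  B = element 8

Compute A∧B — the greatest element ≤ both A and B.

Answer: A∧B = 4

Work:
{x : x⊑A ∧ x⊑B} = {0,1,2,4}  (A=5, B=8)
  0 ⊑ 4
  1 ⊑ 4
  2 ⊑ 4
  4 ⊑ 4
glb = 4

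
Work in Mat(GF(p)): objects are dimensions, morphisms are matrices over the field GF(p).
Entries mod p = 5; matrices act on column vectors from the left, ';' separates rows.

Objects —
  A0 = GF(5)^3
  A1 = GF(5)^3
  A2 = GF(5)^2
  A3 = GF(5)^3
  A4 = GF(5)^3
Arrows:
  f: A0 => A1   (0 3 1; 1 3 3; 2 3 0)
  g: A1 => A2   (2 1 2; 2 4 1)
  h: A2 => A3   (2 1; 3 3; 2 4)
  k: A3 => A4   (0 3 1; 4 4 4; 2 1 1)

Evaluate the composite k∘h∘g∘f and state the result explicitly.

Answer: (3 3 2; 2 2 3; 4 4 1)

Trace:
  e0=(1,0,0) f=>(0,1,2) g=>(0,1) h=>(1,3,4) k=>(3,2,4)
  e1=(0,1,0) f=>(3,3,3) g=>(0,1) h=>(1,3,4) k=>(3,2,4)
  e2=(0,0,1) f=>(1,3,0) g=>(0,4) h=>(4,2,1) k=>(2,3,1)
composite: (3 3 2; 2 2 3; 4 4 1)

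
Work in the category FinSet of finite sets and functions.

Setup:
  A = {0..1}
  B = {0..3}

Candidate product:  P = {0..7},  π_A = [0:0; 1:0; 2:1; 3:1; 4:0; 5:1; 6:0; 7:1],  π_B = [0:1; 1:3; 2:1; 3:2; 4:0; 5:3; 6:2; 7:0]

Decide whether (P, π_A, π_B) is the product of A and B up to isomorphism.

Answer: VALID PRODUCT

Trace:
|A|·|B| = 2·4 = 8;  |P| = 8
Check the pairing map k ↦ (π_A(k), π_B(k)):
  0 : (0,1)
  1 : (0,3)
  2 : (1,1)
  3 : (1,2)
  4 : (0,0)
  5 : (1,3)
  6 : (0,2)
  7 : (1,0)
distinct pairs in image: 8 / 8 needed
  → bijection onto A×B; projections well-typed.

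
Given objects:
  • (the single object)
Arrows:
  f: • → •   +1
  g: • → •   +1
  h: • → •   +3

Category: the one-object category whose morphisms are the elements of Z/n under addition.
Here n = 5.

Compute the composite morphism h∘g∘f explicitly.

  0 +1≡1 +1≡2 +3≡0  (mod 5)
⟦path⟧: +0

Answer: +0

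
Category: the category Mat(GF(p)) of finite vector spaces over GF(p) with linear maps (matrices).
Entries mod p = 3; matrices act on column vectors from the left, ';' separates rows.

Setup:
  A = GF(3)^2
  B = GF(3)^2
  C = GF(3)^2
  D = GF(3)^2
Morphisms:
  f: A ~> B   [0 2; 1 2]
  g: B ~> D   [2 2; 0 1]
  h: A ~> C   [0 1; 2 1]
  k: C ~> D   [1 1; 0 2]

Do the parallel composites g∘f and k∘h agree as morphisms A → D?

Answer: COMMUTES

Work:
Path 1 = f;g:
  e0=[1,0] f~>[0,1] g~>[2,1]
  e1=[0,1] f~>[2,2] g~>[2,2]
  ⟦path⟧₁ = [2 2; 1 2]
Path 2 = h;k:
  e0=[1,0] h~>[0,2] k~>[2,1]
  e1=[0,1] h~>[1,1] k~>[2,2]
  ⟦path⟧₂ = [2 2; 1 2]
Equal? same morphism ✓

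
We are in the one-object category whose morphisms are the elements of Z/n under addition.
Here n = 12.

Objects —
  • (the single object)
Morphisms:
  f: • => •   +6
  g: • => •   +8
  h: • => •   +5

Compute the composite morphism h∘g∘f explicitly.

  0 +6≡6 +8≡2 +5≡7  (mod 12)
result: +7

Answer: +7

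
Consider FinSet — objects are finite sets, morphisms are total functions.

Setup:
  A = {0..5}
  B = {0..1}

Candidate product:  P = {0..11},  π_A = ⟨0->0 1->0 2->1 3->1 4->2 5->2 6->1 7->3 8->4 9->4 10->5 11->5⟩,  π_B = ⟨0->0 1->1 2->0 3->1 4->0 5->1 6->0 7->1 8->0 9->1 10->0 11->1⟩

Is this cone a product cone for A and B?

|A|·|B| = 6·2 = 12;  |P| = 12
Check the pairing map k ↦ (π_A(k), π_B(k)):
  0 -> (0,0)
  1 -> (0,1)
  2 -> (1,0)
  3 -> (1,1)
  4 -> (2,0)
  5 -> (2,1)
  6 -> (1,0)  ✗ repeats pair of k=2
  7 -> (3,1)
  8 -> (4,0)
  9 -> (4,1)
  10 -> (5,0)
  11 -> (5,1)
distinct pairs in image: 11 / 12 needed
  → (1,0) hit at k=2 and k=6

Answer: NOT A VALID PRODUCT — duplicate pair at indices 2,6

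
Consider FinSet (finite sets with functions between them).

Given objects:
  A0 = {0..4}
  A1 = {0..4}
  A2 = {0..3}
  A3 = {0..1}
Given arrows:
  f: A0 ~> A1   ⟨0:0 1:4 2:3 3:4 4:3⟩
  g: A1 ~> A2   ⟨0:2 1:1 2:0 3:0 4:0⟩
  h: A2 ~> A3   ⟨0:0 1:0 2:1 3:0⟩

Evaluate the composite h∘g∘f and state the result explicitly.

Answer: ⟨0:1 1:0 2:0 3:0 4:0⟩

Derivation:
  0 f~>0 g~>2 h~>1
  1 f~>4 g~>0 h~>0
  2 f~>3 g~>0 h~>0
  3 f~>4 g~>0 h~>0
  4 f~>3 g~>0 h~>0
composite: ⟨0:1 1:0 2:0 3:0 4:0⟩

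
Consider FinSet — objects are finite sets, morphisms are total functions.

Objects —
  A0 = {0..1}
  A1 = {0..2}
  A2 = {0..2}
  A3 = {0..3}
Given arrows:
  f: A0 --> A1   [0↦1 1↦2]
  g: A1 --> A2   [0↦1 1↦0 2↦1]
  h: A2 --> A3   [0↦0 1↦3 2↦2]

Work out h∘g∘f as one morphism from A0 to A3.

Answer: [0↦0 1↦3]

Trace:
  0 f-->1 g-->0 h-->0
  1 f-->2 g-->1 h-->3
⟦path⟧: [0↦0 1↦3]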